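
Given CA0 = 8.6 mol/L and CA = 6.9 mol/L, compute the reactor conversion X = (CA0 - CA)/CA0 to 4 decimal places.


X = (CA0 - CA) / CA0
X = (8.6 - 6.9) / 8.6
X = 1.7 / 8.6
X = 0.1977


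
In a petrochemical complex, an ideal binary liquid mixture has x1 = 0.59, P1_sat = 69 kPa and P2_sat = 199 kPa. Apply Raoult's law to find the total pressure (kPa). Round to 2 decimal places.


P = x1*P1_sat + x2*P2_sat
x2 = 1 - x1 = 1 - 0.59 = 0.41
P = 0.59*69 + 0.41*199
P = 40.71 + 81.59
P = 122.30 kPa


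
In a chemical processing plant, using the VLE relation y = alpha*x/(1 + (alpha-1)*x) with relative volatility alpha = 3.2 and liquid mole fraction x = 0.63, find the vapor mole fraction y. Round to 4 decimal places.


y = alpha*x / (1 + (alpha-1)*x)
y = 3.2*0.63 / (1 + (3.2-1)*0.63)
y = 2.016 / (1 + 1.386)
y = 2.016 / 2.386
y = 0.8449


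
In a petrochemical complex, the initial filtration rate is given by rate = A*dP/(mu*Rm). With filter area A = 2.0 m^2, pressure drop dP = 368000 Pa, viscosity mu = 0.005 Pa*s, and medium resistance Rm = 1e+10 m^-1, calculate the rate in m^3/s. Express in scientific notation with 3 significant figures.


rate = A * dP / (mu * Rm)
rate = 2.0 * 368000 / (0.005 * 1e+10)
rate = 736000.0 / 5.000e+07
rate = 1.47e-02 m^3/s


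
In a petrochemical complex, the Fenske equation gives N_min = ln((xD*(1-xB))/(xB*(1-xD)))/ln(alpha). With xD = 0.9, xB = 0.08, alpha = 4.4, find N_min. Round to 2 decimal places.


N_min = ln((xD*(1-xB))/(xB*(1-xD))) / ln(alpha)
Numerator inside ln: 0.828 / 0.008 = 103.5
ln(103.5) = 4.639572
ln(alpha) = ln(4.4) = 1.481605
N_min = 4.639572 / 1.481605 = 3.13


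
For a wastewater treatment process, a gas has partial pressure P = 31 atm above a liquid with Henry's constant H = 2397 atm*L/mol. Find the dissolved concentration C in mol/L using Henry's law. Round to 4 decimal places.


C = P / H
C = 31 / 2397
C = 0.0129 mol/L


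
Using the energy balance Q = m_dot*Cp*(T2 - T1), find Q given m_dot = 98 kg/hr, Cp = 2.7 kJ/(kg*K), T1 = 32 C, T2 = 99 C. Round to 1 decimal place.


Q = m_dot * Cp * (T2 - T1)
Q = 98 * 2.7 * (99 - 32)
Q = 98 * 2.7 * 67
Q = 17728.2 kJ/hr


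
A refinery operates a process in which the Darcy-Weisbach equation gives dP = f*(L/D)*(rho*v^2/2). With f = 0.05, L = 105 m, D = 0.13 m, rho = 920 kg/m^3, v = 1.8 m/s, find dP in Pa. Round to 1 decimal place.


dP = f * (L/D) * (rho*v^2/2)
dP = 0.05 * (105/0.13) * (920*1.8^2/2)
L/D = 807.69230769
rho*v^2/2 = 920*3.24/2 = 1490.4
dP = 0.05 * 807.69230769 * 1490.4
dP = 60189.2 Pa


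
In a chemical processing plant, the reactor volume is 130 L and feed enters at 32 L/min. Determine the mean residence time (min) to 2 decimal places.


tau = V / v0
tau = 130 / 32
tau = 4.06 min


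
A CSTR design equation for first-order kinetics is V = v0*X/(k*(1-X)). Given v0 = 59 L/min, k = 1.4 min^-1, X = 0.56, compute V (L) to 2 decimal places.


V = v0 * X / (k * (1 - X))
V = 59 * 0.56 / (1.4 * (1 - 0.56))
V = 33.04 / (1.4 * 0.44)
V = 33.04 / 0.616
V = 53.64 L


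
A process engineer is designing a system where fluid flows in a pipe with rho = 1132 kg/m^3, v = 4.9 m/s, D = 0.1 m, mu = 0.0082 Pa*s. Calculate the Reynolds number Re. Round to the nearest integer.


Re = rho * v * D / mu
Re = 1132 * 4.9 * 0.1 / 0.0082
Re = 554.68 / 0.0082
Re = 67644


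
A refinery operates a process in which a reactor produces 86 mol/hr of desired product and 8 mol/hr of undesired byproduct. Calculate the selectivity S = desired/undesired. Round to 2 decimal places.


S = desired product rate / undesired product rate
S = 86 / 8
S = 10.75


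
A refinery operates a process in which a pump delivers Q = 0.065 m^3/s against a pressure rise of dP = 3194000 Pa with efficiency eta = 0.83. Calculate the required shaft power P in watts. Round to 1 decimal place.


P = Q * dP / eta
P = 0.065 * 3194000 / 0.83
P = 207610.0 / 0.83
P = 250132.5 W


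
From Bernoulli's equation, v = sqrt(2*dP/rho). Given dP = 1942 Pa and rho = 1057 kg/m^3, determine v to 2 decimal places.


v = sqrt(2*dP/rho)
v = sqrt(2*1942/1057)
v = sqrt(3.674551)
v = 1.92 m/s


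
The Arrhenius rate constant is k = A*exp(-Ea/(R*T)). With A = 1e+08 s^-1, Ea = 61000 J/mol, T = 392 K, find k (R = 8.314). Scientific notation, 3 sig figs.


k = A * exp(-Ea/(R*T))
k = 1e+08 * exp(-61000 / (8.314 * 392))
k = 1e+08 * exp(-18.716893)
k = 7.44e-01


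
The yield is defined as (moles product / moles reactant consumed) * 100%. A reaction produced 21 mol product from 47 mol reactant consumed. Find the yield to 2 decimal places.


Yield = (moles product / moles consumed) * 100%
Yield = (21 / 47) * 100
Yield = 0.4468 * 100
Yield = 44.68%


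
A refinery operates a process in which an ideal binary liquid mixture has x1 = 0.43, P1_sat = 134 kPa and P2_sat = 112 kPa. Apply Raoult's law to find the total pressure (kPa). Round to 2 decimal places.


P = x1*P1_sat + x2*P2_sat
x2 = 1 - x1 = 1 - 0.43 = 0.57
P = 0.43*134 + 0.57*112
P = 57.62 + 63.84
P = 121.46 kPa


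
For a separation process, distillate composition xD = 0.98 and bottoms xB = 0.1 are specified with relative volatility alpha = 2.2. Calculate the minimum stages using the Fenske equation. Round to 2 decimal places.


N_min = ln((xD*(1-xB))/(xB*(1-xD))) / ln(alpha)
Numerator inside ln: 0.882 / 0.002 = 441.0
ln(441.0) = 6.089045
ln(alpha) = ln(2.2) = 0.788457
N_min = 6.089045 / 0.788457 = 7.72


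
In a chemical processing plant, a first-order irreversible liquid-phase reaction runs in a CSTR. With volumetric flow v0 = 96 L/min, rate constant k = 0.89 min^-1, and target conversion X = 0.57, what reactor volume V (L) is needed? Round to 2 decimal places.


V = v0 * X / (k * (1 - X))
V = 96 * 0.57 / (0.89 * (1 - 0.57))
V = 54.72 / (0.89 * 0.43)
V = 54.72 / 0.3827
V = 142.98 L


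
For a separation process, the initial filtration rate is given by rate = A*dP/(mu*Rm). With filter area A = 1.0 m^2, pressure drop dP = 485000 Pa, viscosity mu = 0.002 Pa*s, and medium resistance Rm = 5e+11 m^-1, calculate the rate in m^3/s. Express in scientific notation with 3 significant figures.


rate = A * dP / (mu * Rm)
rate = 1.0 * 485000 / (0.002 * 5e+11)
rate = 485000.0 / 1.000e+09
rate = 4.85e-04 m^3/s


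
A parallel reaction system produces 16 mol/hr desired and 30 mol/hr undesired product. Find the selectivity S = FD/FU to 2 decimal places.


S = desired product rate / undesired product rate
S = 16 / 30
S = 0.53


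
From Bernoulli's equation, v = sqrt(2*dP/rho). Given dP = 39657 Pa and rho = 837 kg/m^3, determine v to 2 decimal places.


v = sqrt(2*dP/rho)
v = sqrt(2*39657/837)
v = sqrt(94.759857)
v = 9.73 m/s


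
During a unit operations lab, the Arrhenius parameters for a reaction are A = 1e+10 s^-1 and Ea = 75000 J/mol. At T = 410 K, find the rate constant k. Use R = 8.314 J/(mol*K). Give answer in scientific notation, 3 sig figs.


k = A * exp(-Ea/(R*T))
k = 1e+10 * exp(-75000 / (8.314 * 410))
k = 1e+10 * exp(-22.002265)
k = 2.78e+00


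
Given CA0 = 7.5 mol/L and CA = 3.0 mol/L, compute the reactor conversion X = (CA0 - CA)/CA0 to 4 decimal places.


X = (CA0 - CA) / CA0
X = (7.5 - 3.0) / 7.5
X = 4.5 / 7.5
X = 0.6000


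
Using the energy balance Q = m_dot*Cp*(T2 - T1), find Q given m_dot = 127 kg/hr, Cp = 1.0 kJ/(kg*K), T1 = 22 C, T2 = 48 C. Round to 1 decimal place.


Q = m_dot * Cp * (T2 - T1)
Q = 127 * 1.0 * (48 - 22)
Q = 127 * 1.0 * 26
Q = 3302.0 kJ/hr


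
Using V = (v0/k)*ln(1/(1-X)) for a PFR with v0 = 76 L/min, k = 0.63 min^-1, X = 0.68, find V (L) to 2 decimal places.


V = (v0/k) * ln(1/(1-X))
V = (76/0.63) * ln(1/(1-0.68))
V = 120.634921 * ln(3.125)
V = 120.634921 * 1.139434
V = 137.46 L


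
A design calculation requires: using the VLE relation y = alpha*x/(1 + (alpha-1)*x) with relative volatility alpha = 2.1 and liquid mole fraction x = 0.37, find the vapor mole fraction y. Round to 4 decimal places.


y = alpha*x / (1 + (alpha-1)*x)
y = 2.1*0.37 / (1 + (2.1-1)*0.37)
y = 0.777 / (1 + 0.407)
y = 0.777 / 1.407
y = 0.5522


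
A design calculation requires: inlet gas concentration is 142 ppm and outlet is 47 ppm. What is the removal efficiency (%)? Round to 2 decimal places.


Efficiency = (G_in - G_out) / G_in * 100%
Efficiency = (142 - 47) / 142 * 100
Efficiency = 95 / 142 * 100
Efficiency = 66.90%


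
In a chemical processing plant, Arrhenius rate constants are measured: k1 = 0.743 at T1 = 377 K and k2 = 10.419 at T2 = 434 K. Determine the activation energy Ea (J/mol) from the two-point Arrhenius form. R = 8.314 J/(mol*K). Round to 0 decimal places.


Ea = R * ln(k2/k1) / (1/T1 - 1/T2)
ln(k2/k1) = ln(10.419/0.743) = 2.6406903
1/T1 - 1/T2 = 1/377 - 1/434 = 0.000348372428
Ea = 8.314 * 2.6406903 / 0.000348372428
Ea = 63021 J/mol


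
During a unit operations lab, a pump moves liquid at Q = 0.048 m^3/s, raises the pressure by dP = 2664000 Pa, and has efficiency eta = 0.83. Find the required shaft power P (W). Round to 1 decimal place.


P = Q * dP / eta
P = 0.048 * 2664000 / 0.83
P = 127872.0 / 0.83
P = 154062.7 W


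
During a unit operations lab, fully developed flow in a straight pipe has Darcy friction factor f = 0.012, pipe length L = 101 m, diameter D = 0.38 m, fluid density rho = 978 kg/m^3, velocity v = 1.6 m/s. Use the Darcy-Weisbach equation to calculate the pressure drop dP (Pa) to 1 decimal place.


dP = f * (L/D) * (rho*v^2/2)
dP = 0.012 * (101/0.38) * (978*1.6^2/2)
L/D = 265.78947368
rho*v^2/2 = 978*2.56/2 = 1251.84
dP = 0.012 * 265.78947368 * 1251.84
dP = 3992.7 Pa


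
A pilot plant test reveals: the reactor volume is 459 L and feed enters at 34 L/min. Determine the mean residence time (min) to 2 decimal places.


tau = V / v0
tau = 459 / 34
tau = 13.50 min


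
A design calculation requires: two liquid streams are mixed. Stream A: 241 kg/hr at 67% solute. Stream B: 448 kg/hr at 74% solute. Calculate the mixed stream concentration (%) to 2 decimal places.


Mass balance on solute: F1*x1 + F2*x2 = F3*x3
F3 = F1 + F2 = 241 + 448 = 689 kg/hr
x3 = (F1*x1 + F2*x2)/F3
x3 = (241*0.67 + 448*0.74) / 689
x3 = 71.55%


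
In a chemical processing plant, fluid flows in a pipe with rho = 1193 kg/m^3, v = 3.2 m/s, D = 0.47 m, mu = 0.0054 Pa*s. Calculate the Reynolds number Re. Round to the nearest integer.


Re = rho * v * D / mu
Re = 1193 * 3.2 * 0.47 / 0.0054
Re = 1794.272 / 0.0054
Re = 332273


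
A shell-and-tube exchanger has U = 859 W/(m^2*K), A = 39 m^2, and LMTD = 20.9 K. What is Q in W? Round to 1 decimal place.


Q = U * A * LMTD
Q = 859 * 39 * 20.9
Q = 700170.9 W


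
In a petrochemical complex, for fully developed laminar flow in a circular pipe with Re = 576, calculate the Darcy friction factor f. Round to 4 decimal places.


f = 64 / Re
f = 64 / 576
f = 0.1111


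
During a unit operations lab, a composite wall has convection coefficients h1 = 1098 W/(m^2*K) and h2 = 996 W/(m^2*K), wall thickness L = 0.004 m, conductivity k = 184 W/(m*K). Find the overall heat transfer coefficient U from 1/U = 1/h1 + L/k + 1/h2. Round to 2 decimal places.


1/U = 1/h1 + L/k + 1/h2
1/U = 1/1098 + 0.004/184 + 1/996
1/U = 0.0009107468 + 2.17391e-05 + 0.0010040161
1/U = 0.001936502
U = 516.40 W/(m^2*K)


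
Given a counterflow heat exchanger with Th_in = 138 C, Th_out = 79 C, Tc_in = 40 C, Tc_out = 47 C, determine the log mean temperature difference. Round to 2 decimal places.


dT1 = Th_in - Tc_out = 138 - 47 = 91
dT2 = Th_out - Tc_in = 79 - 40 = 39
LMTD = (dT1 - dT2) / ln(dT1/dT2)
LMTD = (91 - 39) / ln(91/39)
LMTD = 61.37 K


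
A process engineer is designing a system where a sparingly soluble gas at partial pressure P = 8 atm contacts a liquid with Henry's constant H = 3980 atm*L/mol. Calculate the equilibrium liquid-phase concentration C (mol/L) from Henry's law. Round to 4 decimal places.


C = P / H
C = 8 / 3980
C = 0.0020 mol/L


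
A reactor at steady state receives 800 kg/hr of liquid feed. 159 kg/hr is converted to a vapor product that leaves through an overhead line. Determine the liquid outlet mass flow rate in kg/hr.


Steady-state mass balance on the main outlet: F_out = F_in - F_removed
F_out = 800 - 159
F_out = 641 kg/hr


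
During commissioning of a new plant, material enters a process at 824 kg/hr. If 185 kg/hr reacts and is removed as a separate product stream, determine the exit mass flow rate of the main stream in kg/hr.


Steady-state mass balance on the main outlet: F_out = F_in - F_removed
F_out = 824 - 185
F_out = 639 kg/hr


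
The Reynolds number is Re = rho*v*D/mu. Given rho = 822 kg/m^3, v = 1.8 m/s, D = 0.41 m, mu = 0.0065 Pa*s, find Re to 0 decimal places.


Re = rho * v * D / mu
Re = 822 * 1.8 * 0.41 / 0.0065
Re = 606.636 / 0.0065
Re = 93329


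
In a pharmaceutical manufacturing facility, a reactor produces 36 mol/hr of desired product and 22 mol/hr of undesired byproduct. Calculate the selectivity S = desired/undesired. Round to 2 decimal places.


S = desired product rate / undesired product rate
S = 36 / 22
S = 1.64


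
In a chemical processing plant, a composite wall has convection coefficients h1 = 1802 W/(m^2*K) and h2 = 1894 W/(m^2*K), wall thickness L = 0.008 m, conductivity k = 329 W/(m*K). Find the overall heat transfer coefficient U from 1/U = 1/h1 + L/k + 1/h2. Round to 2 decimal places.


1/U = 1/h1 + L/k + 1/h2
1/U = 1/1802 + 0.008/329 + 1/1894
1/U = 0.000554939 + 2.43161e-05 + 0.0005279831
1/U = 0.0011072382
U = 903.15 W/(m^2*K)


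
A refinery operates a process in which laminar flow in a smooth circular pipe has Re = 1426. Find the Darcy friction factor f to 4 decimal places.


f = 64 / Re
f = 64 / 1426
f = 0.0449


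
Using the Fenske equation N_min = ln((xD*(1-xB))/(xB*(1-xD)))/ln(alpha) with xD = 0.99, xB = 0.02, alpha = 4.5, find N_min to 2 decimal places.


N_min = ln((xD*(1-xB))/(xB*(1-xD))) / ln(alpha)
Numerator inside ln: 0.9702 / 0.0002 = 4851.0
ln(4851.0) = 8.48694
ln(alpha) = ln(4.5) = 1.504077
N_min = 8.48694 / 1.504077 = 5.64


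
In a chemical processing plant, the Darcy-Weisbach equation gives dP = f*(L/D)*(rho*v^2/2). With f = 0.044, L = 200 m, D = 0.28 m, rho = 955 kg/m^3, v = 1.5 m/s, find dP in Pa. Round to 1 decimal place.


dP = f * (L/D) * (rho*v^2/2)
dP = 0.044 * (200/0.28) * (955*1.5^2/2)
L/D = 714.28571429
rho*v^2/2 = 955*2.25/2 = 1074.375
dP = 0.044 * 714.28571429 * 1074.375
dP = 33766.1 Pa


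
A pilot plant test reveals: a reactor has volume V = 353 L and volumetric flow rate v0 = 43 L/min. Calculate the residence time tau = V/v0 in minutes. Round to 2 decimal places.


tau = V / v0
tau = 353 / 43
tau = 8.21 min


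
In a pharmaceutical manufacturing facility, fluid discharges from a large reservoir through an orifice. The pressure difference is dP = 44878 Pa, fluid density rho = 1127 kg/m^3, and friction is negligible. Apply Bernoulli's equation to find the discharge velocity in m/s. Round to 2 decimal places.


v = sqrt(2*dP/rho)
v = sqrt(2*44878/1127)
v = sqrt(79.641526)
v = 8.92 m/s


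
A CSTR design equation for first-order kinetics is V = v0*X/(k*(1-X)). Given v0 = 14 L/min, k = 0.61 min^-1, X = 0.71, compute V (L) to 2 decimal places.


V = v0 * X / (k * (1 - X))
V = 14 * 0.71 / (0.61 * (1 - 0.71))
V = 9.94 / (0.61 * 0.29)
V = 9.94 / 0.1769
V = 56.19 L


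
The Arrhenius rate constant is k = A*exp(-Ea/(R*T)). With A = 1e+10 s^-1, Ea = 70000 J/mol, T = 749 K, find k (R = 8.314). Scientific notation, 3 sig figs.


k = A * exp(-Ea/(R*T))
k = 1e+10 * exp(-70000 / (8.314 * 749))
k = 1e+10 * exp(-11.241032)
k = 1.31e+05


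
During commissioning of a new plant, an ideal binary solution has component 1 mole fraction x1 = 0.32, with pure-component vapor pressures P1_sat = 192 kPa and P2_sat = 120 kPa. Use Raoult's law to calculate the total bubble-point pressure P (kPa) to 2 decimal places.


P = x1*P1_sat + x2*P2_sat
x2 = 1 - x1 = 1 - 0.32 = 0.68
P = 0.32*192 + 0.68*120
P = 61.44 + 81.6
P = 143.04 kPa


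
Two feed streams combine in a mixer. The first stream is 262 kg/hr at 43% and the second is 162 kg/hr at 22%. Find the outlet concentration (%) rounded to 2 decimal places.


Mass balance on solute: F1*x1 + F2*x2 = F3*x3
F3 = F1 + F2 = 262 + 162 = 424 kg/hr
x3 = (F1*x1 + F2*x2)/F3
x3 = (262*0.43 + 162*0.22) / 424
x3 = 34.98%


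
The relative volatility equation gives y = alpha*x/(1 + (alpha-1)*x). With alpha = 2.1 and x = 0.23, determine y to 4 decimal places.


y = alpha*x / (1 + (alpha-1)*x)
y = 2.1*0.23 / (1 + (2.1-1)*0.23)
y = 0.483 / (1 + 0.253)
y = 0.483 / 1.253
y = 0.3855


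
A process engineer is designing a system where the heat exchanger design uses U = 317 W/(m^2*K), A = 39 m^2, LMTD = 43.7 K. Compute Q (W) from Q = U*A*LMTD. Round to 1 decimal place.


Q = U * A * LMTD
Q = 317 * 39 * 43.7
Q = 540263.1 W


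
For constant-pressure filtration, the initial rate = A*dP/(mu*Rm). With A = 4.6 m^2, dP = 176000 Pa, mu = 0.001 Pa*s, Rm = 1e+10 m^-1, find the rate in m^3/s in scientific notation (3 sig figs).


rate = A * dP / (mu * Rm)
rate = 4.6 * 176000 / (0.001 * 1e+10)
rate = 809600.0 / 1.000e+07
rate = 8.10e-02 m^3/s


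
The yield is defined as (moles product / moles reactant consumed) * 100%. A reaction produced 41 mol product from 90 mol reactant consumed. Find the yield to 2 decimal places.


Yield = (moles product / moles consumed) * 100%
Yield = (41 / 90) * 100
Yield = 0.4556 * 100
Yield = 45.56%


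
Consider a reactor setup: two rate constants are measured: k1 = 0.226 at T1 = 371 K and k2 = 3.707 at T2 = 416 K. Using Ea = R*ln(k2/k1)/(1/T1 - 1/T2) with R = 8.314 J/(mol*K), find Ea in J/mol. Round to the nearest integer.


Ea = R * ln(k2/k1) / (1/T1 - 1/T2)
ln(k2/k1) = ln(3.707/0.226) = 2.7974432
1/T1 - 1/T2 = 1/371 - 1/416 = 0.000291571636
Ea = 8.314 * 2.7974432 / 0.000291571636
Ea = 79768 J/mol


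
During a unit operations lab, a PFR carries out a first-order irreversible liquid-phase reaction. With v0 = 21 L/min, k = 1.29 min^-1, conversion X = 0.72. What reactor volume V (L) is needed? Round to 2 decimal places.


V = (v0/k) * ln(1/(1-X))
V = (21/1.29) * ln(1/(1-0.72))
V = 16.27907 * ln(3.571429)
V = 16.27907 * 1.272966
V = 20.72 L


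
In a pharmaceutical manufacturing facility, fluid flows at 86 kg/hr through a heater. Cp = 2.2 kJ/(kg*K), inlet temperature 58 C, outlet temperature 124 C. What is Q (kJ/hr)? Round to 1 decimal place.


Q = m_dot * Cp * (T2 - T1)
Q = 86 * 2.2 * (124 - 58)
Q = 86 * 2.2 * 66
Q = 12487.2 kJ/hr


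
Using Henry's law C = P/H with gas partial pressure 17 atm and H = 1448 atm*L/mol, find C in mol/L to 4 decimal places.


C = P / H
C = 17 / 1448
C = 0.0117 mol/L


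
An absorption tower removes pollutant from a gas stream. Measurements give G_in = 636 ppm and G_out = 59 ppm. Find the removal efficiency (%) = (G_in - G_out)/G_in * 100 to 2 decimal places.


Efficiency = (G_in - G_out) / G_in * 100%
Efficiency = (636 - 59) / 636 * 100
Efficiency = 577 / 636 * 100
Efficiency = 90.72%


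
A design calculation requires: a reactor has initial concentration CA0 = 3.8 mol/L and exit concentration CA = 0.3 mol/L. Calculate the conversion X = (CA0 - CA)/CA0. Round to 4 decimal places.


X = (CA0 - CA) / CA0
X = (3.8 - 0.3) / 3.8
X = 3.5 / 3.8
X = 0.9211


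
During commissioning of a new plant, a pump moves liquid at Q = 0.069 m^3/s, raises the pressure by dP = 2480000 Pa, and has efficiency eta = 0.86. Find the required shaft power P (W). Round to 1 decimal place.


P = Q * dP / eta
P = 0.069 * 2480000 / 0.86
P = 171120.0 / 0.86
P = 198976.7 W


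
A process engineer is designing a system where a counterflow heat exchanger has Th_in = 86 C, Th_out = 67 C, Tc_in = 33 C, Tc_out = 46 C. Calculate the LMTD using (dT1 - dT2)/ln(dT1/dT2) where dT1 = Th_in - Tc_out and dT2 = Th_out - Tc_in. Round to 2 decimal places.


dT1 = Th_in - Tc_out = 86 - 46 = 40
dT2 = Th_out - Tc_in = 67 - 33 = 34
LMTD = (dT1 - dT2) / ln(dT1/dT2)
LMTD = (40 - 34) / ln(40/34)
LMTD = 36.92 K


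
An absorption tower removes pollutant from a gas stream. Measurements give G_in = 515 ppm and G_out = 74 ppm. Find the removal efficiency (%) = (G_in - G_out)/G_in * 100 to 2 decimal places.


Efficiency = (G_in - G_out) / G_in * 100%
Efficiency = (515 - 74) / 515 * 100
Efficiency = 441 / 515 * 100
Efficiency = 85.63%


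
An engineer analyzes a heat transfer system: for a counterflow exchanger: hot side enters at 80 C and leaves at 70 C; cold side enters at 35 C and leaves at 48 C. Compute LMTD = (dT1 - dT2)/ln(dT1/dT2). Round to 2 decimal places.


dT1 = Th_in - Tc_out = 80 - 48 = 32
dT2 = Th_out - Tc_in = 70 - 35 = 35
LMTD = (dT1 - dT2) / ln(dT1/dT2)
LMTD = (32 - 35) / ln(32/35)
LMTD = 33.48 K


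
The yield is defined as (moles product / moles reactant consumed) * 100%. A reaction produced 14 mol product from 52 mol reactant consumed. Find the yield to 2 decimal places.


Yield = (moles product / moles consumed) * 100%
Yield = (14 / 52) * 100
Yield = 0.2692 * 100
Yield = 26.92%


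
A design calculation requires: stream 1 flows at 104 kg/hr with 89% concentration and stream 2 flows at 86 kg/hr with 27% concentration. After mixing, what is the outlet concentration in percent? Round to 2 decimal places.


Mass balance on solute: F1*x1 + F2*x2 = F3*x3
F3 = F1 + F2 = 104 + 86 = 190 kg/hr
x3 = (F1*x1 + F2*x2)/F3
x3 = (104*0.89 + 86*0.27) / 190
x3 = 60.94%


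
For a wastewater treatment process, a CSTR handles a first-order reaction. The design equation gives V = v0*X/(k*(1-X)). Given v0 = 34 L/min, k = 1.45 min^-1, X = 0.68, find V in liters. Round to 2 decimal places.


V = v0 * X / (k * (1 - X))
V = 34 * 0.68 / (1.45 * (1 - 0.68))
V = 23.12 / (1.45 * 0.32)
V = 23.12 / 0.464
V = 49.83 L


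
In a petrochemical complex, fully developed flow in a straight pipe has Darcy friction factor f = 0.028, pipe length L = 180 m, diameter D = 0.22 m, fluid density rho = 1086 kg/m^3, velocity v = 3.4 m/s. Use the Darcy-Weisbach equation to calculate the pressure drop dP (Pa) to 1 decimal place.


dP = f * (L/D) * (rho*v^2/2)
dP = 0.028 * (180/0.22) * (1086*3.4^2/2)
L/D = 818.18181818
rho*v^2/2 = 1086*11.56/2 = 6277.08
dP = 0.028 * 818.18181818 * 6277.08
dP = 143802.2 Pa


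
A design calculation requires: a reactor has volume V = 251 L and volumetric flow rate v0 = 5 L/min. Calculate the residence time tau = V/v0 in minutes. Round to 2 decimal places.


tau = V / v0
tau = 251 / 5
tau = 50.20 min


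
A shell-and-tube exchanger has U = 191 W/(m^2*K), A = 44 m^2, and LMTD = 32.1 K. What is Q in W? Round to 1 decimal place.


Q = U * A * LMTD
Q = 191 * 44 * 32.1
Q = 269768.4 W


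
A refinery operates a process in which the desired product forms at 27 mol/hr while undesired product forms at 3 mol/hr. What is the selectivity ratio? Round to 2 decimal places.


S = desired product rate / undesired product rate
S = 27 / 3
S = 9.00


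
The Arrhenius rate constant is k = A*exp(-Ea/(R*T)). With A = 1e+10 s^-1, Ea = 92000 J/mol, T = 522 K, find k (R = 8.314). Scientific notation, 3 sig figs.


k = A * exp(-Ea/(R*T))
k = 1e+10 * exp(-92000 / (8.314 * 522))
k = 1e+10 * exp(-21.198606)
k = 6.22e+00


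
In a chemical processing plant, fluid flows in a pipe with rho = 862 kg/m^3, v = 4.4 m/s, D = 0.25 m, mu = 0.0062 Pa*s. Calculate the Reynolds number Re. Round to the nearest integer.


Re = rho * v * D / mu
Re = 862 * 4.4 * 0.25 / 0.0062
Re = 948.2 / 0.0062
Re = 152935


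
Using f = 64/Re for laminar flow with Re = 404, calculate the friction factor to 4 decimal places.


f = 64 / Re
f = 64 / 404
f = 0.1584


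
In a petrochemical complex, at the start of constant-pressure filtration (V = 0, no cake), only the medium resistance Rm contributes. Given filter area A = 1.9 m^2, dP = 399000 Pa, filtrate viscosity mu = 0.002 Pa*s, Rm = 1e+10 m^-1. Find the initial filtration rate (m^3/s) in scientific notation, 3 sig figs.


rate = A * dP / (mu * Rm)
rate = 1.9 * 399000 / (0.002 * 1e+10)
rate = 758100.0 / 2.000e+07
rate = 3.79e-02 m^3/s


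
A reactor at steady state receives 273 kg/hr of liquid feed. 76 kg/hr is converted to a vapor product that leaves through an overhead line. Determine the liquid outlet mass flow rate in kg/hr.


Steady-state mass balance on the main outlet: F_out = F_in - F_removed
F_out = 273 - 76
F_out = 197 kg/hr


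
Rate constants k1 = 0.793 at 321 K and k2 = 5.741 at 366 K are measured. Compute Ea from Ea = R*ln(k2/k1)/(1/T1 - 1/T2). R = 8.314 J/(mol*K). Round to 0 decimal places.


Ea = R * ln(k2/k1) / (1/T1 - 1/T2)
ln(k2/k1) = ln(5.741/0.793) = 1.9795655
1/T1 - 1/T2 = 1/321 - 1/366 = 0.00038302436
Ea = 8.314 * 1.9795655 / 0.00038302436
Ea = 42969 J/mol


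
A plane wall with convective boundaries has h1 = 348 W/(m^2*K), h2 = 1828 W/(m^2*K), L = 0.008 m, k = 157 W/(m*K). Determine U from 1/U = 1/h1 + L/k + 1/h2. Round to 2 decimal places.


1/U = 1/h1 + L/k + 1/h2
1/U = 1/348 + 0.008/157 + 1/1828
1/U = 0.0028735632 + 5.09554e-05 + 0.000547046
1/U = 0.0034715646
U = 288.05 W/(m^2*K)


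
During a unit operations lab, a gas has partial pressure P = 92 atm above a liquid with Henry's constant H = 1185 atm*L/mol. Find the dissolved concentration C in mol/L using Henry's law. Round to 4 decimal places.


C = P / H
C = 92 / 1185
C = 0.0776 mol/L


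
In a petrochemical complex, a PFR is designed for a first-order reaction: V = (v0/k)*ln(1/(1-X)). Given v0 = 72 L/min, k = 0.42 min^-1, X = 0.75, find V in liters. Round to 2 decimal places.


V = (v0/k) * ln(1/(1-X))
V = (72/0.42) * ln(1/(1-0.75))
V = 171.428571 * ln(4.0)
V = 171.428571 * 1.386294
V = 237.65 L


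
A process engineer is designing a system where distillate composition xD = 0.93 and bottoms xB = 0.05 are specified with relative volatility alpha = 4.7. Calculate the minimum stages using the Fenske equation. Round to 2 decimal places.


N_min = ln((xD*(1-xB))/(xB*(1-xD))) / ln(alpha)
Numerator inside ln: 0.8835 / 0.0035 = 252.428571
ln(252.428571) = 5.531128
ln(alpha) = ln(4.7) = 1.547563
N_min = 5.531128 / 1.547563 = 3.57


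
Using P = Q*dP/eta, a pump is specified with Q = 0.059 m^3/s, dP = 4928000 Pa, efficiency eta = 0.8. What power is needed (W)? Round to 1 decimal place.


P = Q * dP / eta
P = 0.059 * 4928000 / 0.8
P = 290752.0 / 0.8
P = 363440.0 W


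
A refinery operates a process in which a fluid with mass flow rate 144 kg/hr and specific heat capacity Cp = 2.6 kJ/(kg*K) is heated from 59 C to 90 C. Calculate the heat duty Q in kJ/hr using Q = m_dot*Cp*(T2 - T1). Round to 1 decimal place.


Q = m_dot * Cp * (T2 - T1)
Q = 144 * 2.6 * (90 - 59)
Q = 144 * 2.6 * 31
Q = 11606.4 kJ/hr


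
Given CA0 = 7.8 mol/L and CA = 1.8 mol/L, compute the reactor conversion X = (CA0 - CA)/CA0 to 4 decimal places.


X = (CA0 - CA) / CA0
X = (7.8 - 1.8) / 7.8
X = 6.0 / 7.8
X = 0.7692


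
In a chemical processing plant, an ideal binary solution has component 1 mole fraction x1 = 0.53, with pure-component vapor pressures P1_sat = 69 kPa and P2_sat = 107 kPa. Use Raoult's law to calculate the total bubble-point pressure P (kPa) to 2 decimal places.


P = x1*P1_sat + x2*P2_sat
x2 = 1 - x1 = 1 - 0.53 = 0.47
P = 0.53*69 + 0.47*107
P = 36.57 + 50.29
P = 86.86 kPa


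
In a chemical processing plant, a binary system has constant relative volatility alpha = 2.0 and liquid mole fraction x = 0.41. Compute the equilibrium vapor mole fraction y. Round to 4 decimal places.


y = alpha*x / (1 + (alpha-1)*x)
y = 2.0*0.41 / (1 + (2.0-1)*0.41)
y = 0.82 / (1 + 0.41)
y = 0.82 / 1.41
y = 0.5816


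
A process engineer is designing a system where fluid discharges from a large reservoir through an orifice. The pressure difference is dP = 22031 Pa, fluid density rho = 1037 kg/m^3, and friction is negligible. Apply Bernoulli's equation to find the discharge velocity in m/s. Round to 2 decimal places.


v = sqrt(2*dP/rho)
v = sqrt(2*22031/1037)
v = sqrt(42.489875)
v = 6.52 m/s


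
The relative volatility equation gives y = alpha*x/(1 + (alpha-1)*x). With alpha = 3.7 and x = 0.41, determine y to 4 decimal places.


y = alpha*x / (1 + (alpha-1)*x)
y = 3.7*0.41 / (1 + (3.7-1)*0.41)
y = 1.517 / (1 + 1.107)
y = 1.517 / 2.107
y = 0.7200


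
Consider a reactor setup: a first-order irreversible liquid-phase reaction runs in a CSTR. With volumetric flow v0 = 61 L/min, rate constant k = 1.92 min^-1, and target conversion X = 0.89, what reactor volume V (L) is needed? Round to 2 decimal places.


V = v0 * X / (k * (1 - X))
V = 61 * 0.89 / (1.92 * (1 - 0.89))
V = 54.29 / (1.92 * 0.11)
V = 54.29 / 0.2112
V = 257.05 L


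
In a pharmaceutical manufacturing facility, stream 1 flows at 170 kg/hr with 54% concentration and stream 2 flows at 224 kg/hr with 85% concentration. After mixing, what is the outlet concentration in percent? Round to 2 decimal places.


Mass balance on solute: F1*x1 + F2*x2 = F3*x3
F3 = F1 + F2 = 170 + 224 = 394 kg/hr
x3 = (F1*x1 + F2*x2)/F3
x3 = (170*0.54 + 224*0.85) / 394
x3 = 71.62%


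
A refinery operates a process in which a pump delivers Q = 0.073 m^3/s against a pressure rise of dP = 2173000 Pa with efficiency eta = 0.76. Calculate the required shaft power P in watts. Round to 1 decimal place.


P = Q * dP / eta
P = 0.073 * 2173000 / 0.76
P = 158629.0 / 0.76
P = 208722.4 W


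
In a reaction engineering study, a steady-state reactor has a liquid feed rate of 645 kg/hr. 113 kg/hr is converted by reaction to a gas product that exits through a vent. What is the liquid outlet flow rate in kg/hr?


Steady-state mass balance on the main outlet: F_out = F_in - F_removed
F_out = 645 - 113
F_out = 532 kg/hr


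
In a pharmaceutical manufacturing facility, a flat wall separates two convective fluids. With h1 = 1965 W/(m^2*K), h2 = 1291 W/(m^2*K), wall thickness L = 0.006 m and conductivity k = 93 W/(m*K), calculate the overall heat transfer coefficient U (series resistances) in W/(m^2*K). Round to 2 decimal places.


1/U = 1/h1 + L/k + 1/h2
1/U = 1/1965 + 0.006/93 + 1/1291
1/U = 0.0005089059 + 6.45161e-05 + 0.0007745933
1/U = 0.0013480153
U = 741.83 W/(m^2*K)


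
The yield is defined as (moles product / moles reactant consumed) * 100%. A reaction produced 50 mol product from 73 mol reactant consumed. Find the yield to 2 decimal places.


Yield = (moles product / moles consumed) * 100%
Yield = (50 / 73) * 100
Yield = 0.6849 * 100
Yield = 68.49%


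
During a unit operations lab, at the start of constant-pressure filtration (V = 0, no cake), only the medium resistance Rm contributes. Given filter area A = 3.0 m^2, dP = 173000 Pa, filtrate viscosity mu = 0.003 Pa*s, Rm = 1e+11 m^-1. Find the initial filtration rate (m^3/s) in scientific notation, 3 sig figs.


rate = A * dP / (mu * Rm)
rate = 3.0 * 173000 / (0.003 * 1e+11)
rate = 519000.0 / 3.000e+08
rate = 1.73e-03 m^3/s


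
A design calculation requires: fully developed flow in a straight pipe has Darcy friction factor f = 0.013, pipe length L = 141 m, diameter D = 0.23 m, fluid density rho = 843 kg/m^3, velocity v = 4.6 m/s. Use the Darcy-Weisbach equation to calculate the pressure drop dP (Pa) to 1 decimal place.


dP = f * (L/D) * (rho*v^2/2)
dP = 0.013 * (141/0.23) * (843*4.6^2/2)
L/D = 613.04347826
rho*v^2/2 = 843*21.16/2 = 8918.94
dP = 0.013 * 613.04347826 * 8918.94
dP = 71080.1 Pa


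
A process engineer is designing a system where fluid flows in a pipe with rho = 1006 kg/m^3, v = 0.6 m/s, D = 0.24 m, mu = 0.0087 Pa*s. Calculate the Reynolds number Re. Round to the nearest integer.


Re = rho * v * D / mu
Re = 1006 * 0.6 * 0.24 / 0.0087
Re = 144.864 / 0.0087
Re = 16651


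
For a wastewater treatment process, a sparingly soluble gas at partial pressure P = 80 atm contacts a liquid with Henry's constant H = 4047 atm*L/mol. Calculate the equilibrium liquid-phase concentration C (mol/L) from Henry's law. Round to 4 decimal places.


C = P / H
C = 80 / 4047
C = 0.0198 mol/L


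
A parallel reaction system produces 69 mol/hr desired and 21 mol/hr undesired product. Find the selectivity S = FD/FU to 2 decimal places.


S = desired product rate / undesired product rate
S = 69 / 21
S = 3.29


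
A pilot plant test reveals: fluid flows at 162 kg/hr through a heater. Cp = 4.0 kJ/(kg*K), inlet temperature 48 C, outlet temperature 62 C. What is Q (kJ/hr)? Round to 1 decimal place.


Q = m_dot * Cp * (T2 - T1)
Q = 162 * 4.0 * (62 - 48)
Q = 162 * 4.0 * 14
Q = 9072.0 kJ/hr


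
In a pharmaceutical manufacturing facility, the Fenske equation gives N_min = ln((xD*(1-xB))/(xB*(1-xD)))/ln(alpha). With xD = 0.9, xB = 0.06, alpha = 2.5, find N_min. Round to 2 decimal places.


N_min = ln((xD*(1-xB))/(xB*(1-xD))) / ln(alpha)
Numerator inside ln: 0.846 / 0.006 = 141.0
ln(141.0) = 4.94876
ln(alpha) = ln(2.5) = 0.916291
N_min = 4.94876 / 0.916291 = 5.40


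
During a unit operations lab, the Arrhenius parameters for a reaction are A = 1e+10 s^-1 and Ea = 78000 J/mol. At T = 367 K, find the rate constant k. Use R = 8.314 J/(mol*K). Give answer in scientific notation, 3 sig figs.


k = A * exp(-Ea/(R*T))
k = 1e+10 * exp(-78000 / (8.314 * 367))
k = 1e+10 * exp(-25.563394)
k = 7.91e-02


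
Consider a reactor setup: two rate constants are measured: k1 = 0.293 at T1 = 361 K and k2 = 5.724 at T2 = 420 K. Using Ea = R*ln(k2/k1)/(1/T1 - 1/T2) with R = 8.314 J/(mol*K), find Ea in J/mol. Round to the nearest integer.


Ea = R * ln(k2/k1) / (1/T1 - 1/T2)
ln(k2/k1) = ln(5.724/0.293) = 2.9722505
1/T1 - 1/T2 = 1/361 - 1/420 = 0.000389130722
Ea = 8.314 * 2.9722505 / 0.000389130722
Ea = 63504 J/mol


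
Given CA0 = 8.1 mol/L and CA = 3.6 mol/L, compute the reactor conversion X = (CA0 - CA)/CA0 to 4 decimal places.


X = (CA0 - CA) / CA0
X = (8.1 - 3.6) / 8.1
X = 4.5 / 8.1
X = 0.5556


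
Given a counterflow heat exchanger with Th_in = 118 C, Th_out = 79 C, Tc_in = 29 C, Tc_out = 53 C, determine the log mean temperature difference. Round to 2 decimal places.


dT1 = Th_in - Tc_out = 118 - 53 = 65
dT2 = Th_out - Tc_in = 79 - 29 = 50
LMTD = (dT1 - dT2) / ln(dT1/dT2)
LMTD = (65 - 50) / ln(65/50)
LMTD = 57.17 K


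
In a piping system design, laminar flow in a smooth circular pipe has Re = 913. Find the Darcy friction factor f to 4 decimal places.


f = 64 / Re
f = 64 / 913
f = 0.0701


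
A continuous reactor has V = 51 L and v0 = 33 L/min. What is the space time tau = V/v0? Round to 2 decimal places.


tau = V / v0
tau = 51 / 33
tau = 1.55 min


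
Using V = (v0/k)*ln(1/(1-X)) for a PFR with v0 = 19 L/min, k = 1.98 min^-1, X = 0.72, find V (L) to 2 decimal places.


V = (v0/k) * ln(1/(1-X))
V = (19/1.98) * ln(1/(1-0.72))
V = 9.59596 * ln(3.571429)
V = 9.59596 * 1.272966
V = 12.22 L


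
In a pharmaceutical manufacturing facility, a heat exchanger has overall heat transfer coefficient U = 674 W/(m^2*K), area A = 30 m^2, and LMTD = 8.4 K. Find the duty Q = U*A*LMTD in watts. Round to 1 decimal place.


Q = U * A * LMTD
Q = 674 * 30 * 8.4
Q = 169848.0 W


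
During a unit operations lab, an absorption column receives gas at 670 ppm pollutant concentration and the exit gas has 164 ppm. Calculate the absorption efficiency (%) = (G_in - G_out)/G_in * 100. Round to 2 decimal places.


Efficiency = (G_in - G_out) / G_in * 100%
Efficiency = (670 - 164) / 670 * 100
Efficiency = 506 / 670 * 100
Efficiency = 75.52%


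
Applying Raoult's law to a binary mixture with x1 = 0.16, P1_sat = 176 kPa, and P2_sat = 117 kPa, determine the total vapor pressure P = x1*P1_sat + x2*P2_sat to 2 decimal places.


P = x1*P1_sat + x2*P2_sat
x2 = 1 - x1 = 1 - 0.16 = 0.84
P = 0.16*176 + 0.84*117
P = 28.16 + 98.28
P = 126.44 kPa


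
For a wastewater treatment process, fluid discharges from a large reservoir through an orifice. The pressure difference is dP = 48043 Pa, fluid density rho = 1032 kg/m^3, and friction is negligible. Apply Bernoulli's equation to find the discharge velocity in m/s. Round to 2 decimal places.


v = sqrt(2*dP/rho)
v = sqrt(2*48043/1032)
v = sqrt(93.106589)
v = 9.65 m/s


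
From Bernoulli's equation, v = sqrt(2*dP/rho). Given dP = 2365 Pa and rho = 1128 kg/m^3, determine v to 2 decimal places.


v = sqrt(2*dP/rho)
v = sqrt(2*2365/1128)
v = sqrt(4.193262)
v = 2.05 m/s


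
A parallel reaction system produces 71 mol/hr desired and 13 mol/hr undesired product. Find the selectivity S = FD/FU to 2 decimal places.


S = desired product rate / undesired product rate
S = 71 / 13
S = 5.46


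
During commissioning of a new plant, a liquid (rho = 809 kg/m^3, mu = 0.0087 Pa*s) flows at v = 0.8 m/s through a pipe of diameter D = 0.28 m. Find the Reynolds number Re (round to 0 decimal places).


Re = rho * v * D / mu
Re = 809 * 0.8 * 0.28 / 0.0087
Re = 181.216 / 0.0087
Re = 20829


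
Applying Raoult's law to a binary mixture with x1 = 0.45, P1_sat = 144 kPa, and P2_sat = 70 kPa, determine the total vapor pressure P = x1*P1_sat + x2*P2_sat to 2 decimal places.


P = x1*P1_sat + x2*P2_sat
x2 = 1 - x1 = 1 - 0.45 = 0.55
P = 0.45*144 + 0.55*70
P = 64.8 + 38.5
P = 103.30 kPa


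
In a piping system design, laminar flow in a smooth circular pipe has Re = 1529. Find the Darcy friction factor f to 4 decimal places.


f = 64 / Re
f = 64 / 1529
f = 0.0419


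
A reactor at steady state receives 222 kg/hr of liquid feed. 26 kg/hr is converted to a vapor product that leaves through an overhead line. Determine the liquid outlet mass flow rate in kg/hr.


Steady-state mass balance on the main outlet: F_out = F_in - F_removed
F_out = 222 - 26
F_out = 196 kg/hr


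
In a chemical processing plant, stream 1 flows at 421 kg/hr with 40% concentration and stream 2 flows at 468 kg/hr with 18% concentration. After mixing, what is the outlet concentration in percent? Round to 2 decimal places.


Mass balance on solute: F1*x1 + F2*x2 = F3*x3
F3 = F1 + F2 = 421 + 468 = 889 kg/hr
x3 = (F1*x1 + F2*x2)/F3
x3 = (421*0.4 + 468*0.18) / 889
x3 = 28.42%


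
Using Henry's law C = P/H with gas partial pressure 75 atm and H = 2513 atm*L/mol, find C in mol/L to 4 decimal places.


C = P / H
C = 75 / 2513
C = 0.0298 mol/L


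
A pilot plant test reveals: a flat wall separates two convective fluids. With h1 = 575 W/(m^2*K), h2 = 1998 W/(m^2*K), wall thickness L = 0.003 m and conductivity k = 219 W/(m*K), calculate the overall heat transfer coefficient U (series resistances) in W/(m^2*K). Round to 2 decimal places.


1/U = 1/h1 + L/k + 1/h2
1/U = 1/575 + 0.003/219 + 1/1998
1/U = 0.0017391304 + 1.36986e-05 + 0.0005005005
1/U = 0.0022533295
U = 443.79 W/(m^2*K)


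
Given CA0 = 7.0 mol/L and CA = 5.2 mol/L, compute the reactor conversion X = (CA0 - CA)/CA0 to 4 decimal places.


X = (CA0 - CA) / CA0
X = (7.0 - 5.2) / 7.0
X = 1.8 / 7.0
X = 0.2571


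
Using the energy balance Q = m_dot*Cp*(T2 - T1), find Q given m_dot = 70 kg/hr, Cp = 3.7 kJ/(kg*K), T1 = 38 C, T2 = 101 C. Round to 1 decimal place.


Q = m_dot * Cp * (T2 - T1)
Q = 70 * 3.7 * (101 - 38)
Q = 70 * 3.7 * 63
Q = 16317.0 kJ/hr


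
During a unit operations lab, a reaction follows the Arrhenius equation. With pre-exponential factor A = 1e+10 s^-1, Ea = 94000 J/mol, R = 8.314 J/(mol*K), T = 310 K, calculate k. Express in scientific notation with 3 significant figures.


k = A * exp(-Ea/(R*T))
k = 1e+10 * exp(-94000 / (8.314 * 310))
k = 1e+10 * exp(-36.471711)
k = 1.45e-06


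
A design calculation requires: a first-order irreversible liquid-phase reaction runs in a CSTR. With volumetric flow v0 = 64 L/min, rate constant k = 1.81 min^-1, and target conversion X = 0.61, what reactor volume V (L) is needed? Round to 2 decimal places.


V = v0 * X / (k * (1 - X))
V = 64 * 0.61 / (1.81 * (1 - 0.61))
V = 39.04 / (1.81 * 0.39)
V = 39.04 / 0.7059
V = 55.31 L


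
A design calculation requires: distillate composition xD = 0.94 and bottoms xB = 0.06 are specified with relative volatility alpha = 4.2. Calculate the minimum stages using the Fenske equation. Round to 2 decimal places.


N_min = ln((xD*(1-xB))/(xB*(1-xD))) / ln(alpha)
Numerator inside ln: 0.8836 / 0.0036 = 245.444444
ln(245.444444) = 5.503071
ln(alpha) = ln(4.2) = 1.435085
N_min = 5.503071 / 1.435085 = 3.83
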